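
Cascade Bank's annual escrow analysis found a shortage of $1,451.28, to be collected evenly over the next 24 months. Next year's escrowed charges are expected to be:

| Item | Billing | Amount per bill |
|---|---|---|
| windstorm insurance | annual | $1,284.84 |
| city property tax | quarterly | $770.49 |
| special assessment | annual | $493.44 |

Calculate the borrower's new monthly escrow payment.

$465.49

Windstorm insurance = $1,284.84 per year
City property tax = $770.49 × 4 = $3,081.96 per year
Special assessment = $493.44 per year
Combined annual = $4,860.24
Monthly escrow = $4,860.24 / 12 = $405.02
Shortage per month = $1,451.28 ÷ 24 = $60.47
Adjusted monthly = $405.02 + $60.47 = $465.49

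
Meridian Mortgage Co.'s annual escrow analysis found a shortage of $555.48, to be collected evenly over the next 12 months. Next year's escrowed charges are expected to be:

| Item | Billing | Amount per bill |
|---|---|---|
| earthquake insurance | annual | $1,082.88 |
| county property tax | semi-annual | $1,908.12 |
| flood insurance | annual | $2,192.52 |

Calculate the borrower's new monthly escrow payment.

$637.26

Earthquake insurance — $1,082.88/yr
County property tax — $1,908.12 × 2 = $3,816.24/yr
Flood insurance — $2,192.52/yr
Total per year = $1,082.88 + $3,816.24 + $2,192.52 = $7,091.64
Monthly = $7,091.64 ÷ 12 = $590.97
Monthly shortage recovery: $555.48 / 12 = $46.29
Adjusted monthly = $590.97 + $46.29 = $637.26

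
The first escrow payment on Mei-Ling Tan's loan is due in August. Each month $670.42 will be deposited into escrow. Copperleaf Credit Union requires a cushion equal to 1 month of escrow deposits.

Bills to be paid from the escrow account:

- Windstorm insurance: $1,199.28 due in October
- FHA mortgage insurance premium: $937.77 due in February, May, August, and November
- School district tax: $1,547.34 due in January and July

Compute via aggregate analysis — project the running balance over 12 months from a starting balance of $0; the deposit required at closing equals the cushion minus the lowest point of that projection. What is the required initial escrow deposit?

$1,537.41

Cushion = 1 × $670.42 = $670.42
Trial balance (start $0, +$670.42 each month, − disbursements):
  Aug: +$670.42 − $937.77 → -$267.35
  Sep: +$670.42 → $403.07
  Oct: +$670.42 − $1,199.28 → -$125.79
  Nov: +$670.42 − $937.77 → -$393.14
  Dec: +$670.42 → $277.28
  Jan: +$670.42 − $1,547.34 → -$599.64
  Feb: +$670.42 − $937.77 → -$866.99
  Mar: +$670.42 → -$196.57
  Apr: +$670.42 → $473.85
  May: +$670.42 − $937.77 → $206.50
  Jun: +$670.42 → $876.92
  Jul: +$670.42 − $1,547.34 → $0.00
Lowest trial balance = -$866.99 (Feb)
Initial deposit = cushion − low point = $670.42 − (-$866.99) = $1,537.41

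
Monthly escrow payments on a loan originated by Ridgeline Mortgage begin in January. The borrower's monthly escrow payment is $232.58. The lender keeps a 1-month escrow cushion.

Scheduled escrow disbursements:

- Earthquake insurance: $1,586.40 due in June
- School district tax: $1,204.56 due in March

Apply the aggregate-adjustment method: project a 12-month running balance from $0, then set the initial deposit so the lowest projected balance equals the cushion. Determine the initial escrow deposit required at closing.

$1,628.06

Cushion = 1 × $232.58 = $232.58
Trial balance (start $0, +$232.58 each month, − disbursements):
  Jan: +$232.58 → $232.58
  Feb: +$232.58 → $465.16
  Mar: +$232.58 − $1,204.56 → -$506.82
  Apr: +$232.58 → -$274.24
  May: +$232.58 → -$41.66
  Jun: +$232.58 − $1,586.40 → -$1,395.48
  Jul: +$232.58 → -$1,162.90
  Aug: +$232.58 → -$930.32
  Sep: +$232.58 → -$697.74
  Oct: +$232.58 → -$465.16
  Nov: +$232.58 → -$232.58
  Dec: +$232.58 → $0.00
Lowest trial balance = -$1,395.48 (Jun)
Initial deposit = cushion − low point = $232.58 − (-$1,395.48) = $1,628.06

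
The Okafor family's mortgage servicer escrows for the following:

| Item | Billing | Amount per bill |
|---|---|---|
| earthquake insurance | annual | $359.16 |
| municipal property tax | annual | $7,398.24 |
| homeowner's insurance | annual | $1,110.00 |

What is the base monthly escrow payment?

Earthquake insurance — $359.16 per year
Municipal property tax — $7,398.24 per year
Homeowner's insurance — $1,110.00 per year
Combined annual = $359.16 + $7,398.24 + $1,110.00 = $8,867.40
Per month = $8,867.40 / 12 = $738.95

$738.95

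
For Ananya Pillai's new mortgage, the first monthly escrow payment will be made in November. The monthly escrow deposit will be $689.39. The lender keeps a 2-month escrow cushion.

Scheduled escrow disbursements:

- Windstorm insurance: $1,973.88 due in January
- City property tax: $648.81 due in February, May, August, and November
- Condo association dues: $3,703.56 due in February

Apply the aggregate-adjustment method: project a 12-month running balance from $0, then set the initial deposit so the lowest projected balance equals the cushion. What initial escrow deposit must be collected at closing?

Cushion = 2 × $689.39 = $1,378.78
Trial balance (start $0, +$689.39 each month, − disbursements):
  Nov: +$689.39 − $648.81 → $40.58
  Dec: +$689.39 → $729.97
  Jan: +$689.39 − $1,973.88 → -$554.52
  Feb: +$689.39 − $4,352.37 → -$4,217.50
  Mar: +$689.39 → -$3,528.11
  Apr: +$689.39 → -$2,838.72
  May: +$689.39 − $648.81 → -$2,798.14
  Jun: +$689.39 → -$2,108.75
  Jul: +$689.39 → -$1,419.36
  Aug: +$689.39 − $648.81 → -$1,378.78
  Sep: +$689.39 → -$689.39
  Oct: +$689.39 → $0.00
Lowest trial balance = -$4,217.50 (Feb)
Initial deposit = cushion − low point = $1,378.78 − (-$4,217.50) = $5,596.28

$5,596.28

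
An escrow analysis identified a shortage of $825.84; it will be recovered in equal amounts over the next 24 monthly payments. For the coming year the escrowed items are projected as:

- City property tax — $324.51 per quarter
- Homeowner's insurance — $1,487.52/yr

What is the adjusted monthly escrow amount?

City property tax — $324.51 × 4 = $1,298.04 annually
Homeowner's insurance — $1,487.52 annually
Total per year = $1,298.04 + $1,487.52 = $2,785.56
Monthly escrow = $2,785.56 ÷ 12 = $232.13
Shortage per month = $825.84 / 24 = $34.41
Adjusted monthly = $232.13 + $34.41 = $266.54

$266.54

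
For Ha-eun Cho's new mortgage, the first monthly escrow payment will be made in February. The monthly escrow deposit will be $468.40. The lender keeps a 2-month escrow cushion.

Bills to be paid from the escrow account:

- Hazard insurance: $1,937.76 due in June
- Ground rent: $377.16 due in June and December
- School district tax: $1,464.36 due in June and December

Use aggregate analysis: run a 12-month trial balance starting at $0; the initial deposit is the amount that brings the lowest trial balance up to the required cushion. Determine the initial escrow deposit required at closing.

$2,374.08

Cushion = 2 × $468.40 = $936.80
Trial balance (start $0, +$468.40 each month, − disbursements):
  Feb: +$468.40 → $468.40
  Mar: +$468.40 → $936.80
  Apr: +$468.40 → $1,405.20
  May: +$468.40 → $1,873.60
  Jun: +$468.40 − $3,779.28 → -$1,437.28
  Jul: +$468.40 → -$968.88
  Aug: +$468.40 → -$500.48
  Sep: +$468.40 → -$32.08
  Oct: +$468.40 → $436.32
  Nov: +$468.40 → $904.72
  Dec: +$468.40 − $1,841.52 → -$468.40
  Jan: +$468.40 → $0.00
Lowest trial balance = -$1,437.28 (Jun)
Initial deposit = cushion − low point = $936.80 − (-$1,437.28) = $2,374.08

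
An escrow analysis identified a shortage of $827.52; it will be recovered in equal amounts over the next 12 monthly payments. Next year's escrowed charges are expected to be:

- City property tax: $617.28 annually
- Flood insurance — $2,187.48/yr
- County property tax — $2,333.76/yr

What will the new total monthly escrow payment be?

$497.17

City property tax: $617.28 per year
Flood insurance: $2,187.48 per year
County property tax: $2,333.76 per year
Total per year = $5,138.52
Base monthly escrow = $5,138.52 ÷ 12 = $428.21
Shortage per month = $827.52 / 12 = $68.96
Adjusted monthly = $428.21 + $68.96 = $497.17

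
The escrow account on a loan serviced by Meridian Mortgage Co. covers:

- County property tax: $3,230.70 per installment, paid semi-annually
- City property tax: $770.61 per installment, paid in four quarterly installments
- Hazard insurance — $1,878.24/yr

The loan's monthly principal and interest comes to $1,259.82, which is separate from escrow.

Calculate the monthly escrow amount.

$951.84

County property tax: $3,230.70 × 2 = $6,461.40 per year
City property tax: $770.61 × 4 = $3,082.44 per year
Hazard insurance: $1,878.24 per year
Combined annual = $11,422.08
Monthly escrow = $11,422.08 ÷ 12 = $951.84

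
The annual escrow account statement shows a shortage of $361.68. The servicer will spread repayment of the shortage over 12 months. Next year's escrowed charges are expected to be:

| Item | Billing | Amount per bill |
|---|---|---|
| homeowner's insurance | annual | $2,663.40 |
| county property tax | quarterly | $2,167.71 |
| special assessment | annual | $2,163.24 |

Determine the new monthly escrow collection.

$1,154.93

Homeowner's insurance — $2,663.40 annually
County property tax — $2,167.71 × 4 = $8,670.84 annually
Special assessment — $2,163.24 annually
Combined annual = $2,663.40 + $8,670.84 + $2,163.24 = $13,497.48
Monthly = $13,497.48 ÷ 12 = $1,124.79
Shortage spread = $361.68 ÷ 12 = $30.14/mo
New monthly escrow = $1,124.79 + $30.14 = $1,154.93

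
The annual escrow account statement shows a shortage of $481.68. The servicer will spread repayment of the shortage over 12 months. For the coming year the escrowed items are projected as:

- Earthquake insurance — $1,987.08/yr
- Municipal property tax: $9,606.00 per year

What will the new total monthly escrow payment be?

$1,006.23

Earthquake insurance: $1,987.08
Municipal property tax: $9,606.00
Total annual escrow = $1,987.08 + $9,606.00 = $11,593.08
Monthly = $11,593.08 / 12 = $966.09
Shortage per month = $481.68 / 12 = $40.14
New monthly escrow = $966.09 + $40.14 = $1,006.23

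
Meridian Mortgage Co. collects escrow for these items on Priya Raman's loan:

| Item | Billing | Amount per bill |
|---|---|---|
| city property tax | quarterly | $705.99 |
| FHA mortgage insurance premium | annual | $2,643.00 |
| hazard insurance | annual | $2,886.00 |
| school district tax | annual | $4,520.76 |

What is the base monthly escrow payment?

$1,072.81

City property tax — $705.99 × 4 = $2,823.96
FHA mortgage insurance premium — $2,643.00
Hazard insurance — $2,886.00
School district tax — $4,520.76
Yearly total = $2,823.96 + $2,643.00 + $2,886.00 + $4,520.76 = $12,873.72
Monthly = $12,873.72 / 12 = $1,072.81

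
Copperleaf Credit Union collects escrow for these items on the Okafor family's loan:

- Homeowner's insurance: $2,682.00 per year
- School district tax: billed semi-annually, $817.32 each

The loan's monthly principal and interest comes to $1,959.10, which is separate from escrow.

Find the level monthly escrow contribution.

$359.72

Homeowner's insurance: $2,682.00
School district tax: $817.32 × 2 = $1,634.64
Total annual escrow = $2,682.00 + $1,634.64 = $4,316.64
Base monthly escrow = $4,316.64 ÷ 12 = $359.72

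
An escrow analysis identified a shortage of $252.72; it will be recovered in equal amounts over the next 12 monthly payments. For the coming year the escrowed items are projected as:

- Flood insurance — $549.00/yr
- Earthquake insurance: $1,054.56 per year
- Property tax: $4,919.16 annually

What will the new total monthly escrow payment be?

Flood insurance — $549.00/yr
Earthquake insurance — $1,054.56/yr
Property tax — $4,919.16/yr
Combined annual = $549.00 + $1,054.56 + $4,919.16 = $6,522.72
Per month = $6,522.72 ÷ 12 = $543.56
Shortage per month = $252.72 ÷ 12 = $21.06
New monthly escrow = $543.56 + $21.06 = $564.62

$564.62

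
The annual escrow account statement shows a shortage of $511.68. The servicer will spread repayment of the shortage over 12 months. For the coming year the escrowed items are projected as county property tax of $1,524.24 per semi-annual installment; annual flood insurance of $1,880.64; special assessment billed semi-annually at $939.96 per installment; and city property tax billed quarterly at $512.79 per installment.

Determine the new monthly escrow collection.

County property tax: $1,524.24 × 2 = $3,048.48 annually
Flood insurance: $1,880.64 annually
Special assessment: $939.96 × 2 = $1,879.92 annually
City property tax: $512.79 × 4 = $2,051.16 annually
Yearly total = $3,048.48 + $1,880.64 + $1,879.92 + $2,051.16 = $8,860.20
Monthly escrow = $8,860.20 / 12 = $738.35
Shortage spread = $511.68 ÷ 12 = $42.64/mo
Adjusted monthly = $738.35 + $42.64 = $780.99

$780.99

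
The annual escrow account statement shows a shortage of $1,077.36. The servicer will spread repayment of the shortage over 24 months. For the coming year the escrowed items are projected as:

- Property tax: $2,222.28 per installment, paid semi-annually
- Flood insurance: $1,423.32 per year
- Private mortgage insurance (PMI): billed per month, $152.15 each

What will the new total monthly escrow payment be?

$686.03

Property tax: $2,222.28 × 2 = $4,444.56/yr
Flood insurance: $1,423.32/yr
Private mortgage insurance (PMI): $152.15 × 12 = $1,825.80/yr
Total annual escrow = $4,444.56 + $1,423.32 + $1,825.80 = $7,693.68
Per month = $7,693.68 / 12 = $641.14
Monthly shortage recovery: $1,077.36 / 24 = $44.89
New monthly escrow = $641.14 + $44.89 = $686.03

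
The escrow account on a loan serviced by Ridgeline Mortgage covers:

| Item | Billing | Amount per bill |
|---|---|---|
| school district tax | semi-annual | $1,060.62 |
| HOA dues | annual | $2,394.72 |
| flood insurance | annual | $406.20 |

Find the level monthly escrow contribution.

School district tax: $1,060.62 × 2 = $2,121.24 annually
HOA dues: $2,394.72 annually
Flood insurance: $406.20 annually
Total per year = $2,121.24 + $2,394.72 + $406.20 = $4,922.16
Monthly escrow = $4,922.16 ÷ 12 = $410.18

$410.18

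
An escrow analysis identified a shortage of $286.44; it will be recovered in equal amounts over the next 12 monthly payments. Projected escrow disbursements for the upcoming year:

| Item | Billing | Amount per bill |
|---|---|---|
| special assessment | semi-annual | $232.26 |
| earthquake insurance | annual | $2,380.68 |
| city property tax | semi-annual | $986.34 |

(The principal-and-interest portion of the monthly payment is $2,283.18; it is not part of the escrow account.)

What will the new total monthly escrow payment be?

Special assessment: $232.26 × 2 = $464.52/yr
Earthquake insurance: $2,380.68/yr
City property tax: $986.34 × 2 = $1,972.68/yr
Combined annual = $4,817.88
Monthly escrow = $4,817.88 / 12 = $401.49
Shortage per month = $286.44 ÷ 12 = $23.87
New monthly escrow = $401.49 + $23.87 = $425.36

$425.36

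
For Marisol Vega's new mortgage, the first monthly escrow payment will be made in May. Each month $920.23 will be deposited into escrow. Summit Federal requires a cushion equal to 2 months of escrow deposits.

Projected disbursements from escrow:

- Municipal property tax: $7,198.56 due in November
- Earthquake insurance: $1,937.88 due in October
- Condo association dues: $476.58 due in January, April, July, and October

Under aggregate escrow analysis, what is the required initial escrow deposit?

$5,488.45

Cushion = 2 × $920.23 = $1,840.46
Trial balance (start $0, +$920.23 each month, − disbursements):
  May: +$920.23 → $920.23
  Jun: +$920.23 → $1,840.46
  Jul: +$920.23 − $476.58 → $2,284.11
  Aug: +$920.23 → $3,204.34
  Sep: +$920.23 → $4,124.57
  Oct: +$920.23 − $2,414.46 → $2,630.34
  Nov: +$920.23 − $7,198.56 → -$3,647.99
  Dec: +$920.23 → -$2,727.76
  Jan: +$920.23 − $476.58 → -$2,284.11
  Feb: +$920.23 → -$1,363.88
  Mar: +$920.23 → -$443.65
  Apr: +$920.23 − $476.58 → $0.00
Lowest trial balance = -$3,647.99 (Nov)
Initial deposit = cushion − low point = $1,840.46 − (-$3,647.99) = $5,488.45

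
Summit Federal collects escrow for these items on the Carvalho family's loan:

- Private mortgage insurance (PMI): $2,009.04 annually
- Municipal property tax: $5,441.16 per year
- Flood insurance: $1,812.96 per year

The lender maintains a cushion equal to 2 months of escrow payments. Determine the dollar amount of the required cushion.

Private mortgage insurance (PMI) — $2,009.04/yr
Municipal property tax — $5,441.16/yr
Flood insurance — $1,812.96/yr
Yearly total = $9,263.16
Base monthly escrow = $9,263.16 / 12 = $771.93
Required cushion = 2 × $771.93 = $1,543.86

$1,543.86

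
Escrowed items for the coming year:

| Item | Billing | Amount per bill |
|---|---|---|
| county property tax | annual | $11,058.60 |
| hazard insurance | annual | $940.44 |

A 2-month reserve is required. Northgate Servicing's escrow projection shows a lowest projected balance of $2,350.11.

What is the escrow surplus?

County property tax: $11,058.60 annually
Hazard insurance: $940.44 annually
Total annual escrow = $11,058.60 + $940.44 = $11,999.04
Monthly escrow = $11,999.04 ÷ 12 = $999.92
Cushion = 2 × $999.92 = $1,999.84
Surplus = $2,350.11 − $1,999.84 = $350.27

$350.27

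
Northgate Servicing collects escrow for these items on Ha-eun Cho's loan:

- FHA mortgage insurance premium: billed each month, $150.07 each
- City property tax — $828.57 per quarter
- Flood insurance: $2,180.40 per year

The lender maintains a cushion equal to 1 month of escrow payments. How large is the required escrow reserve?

FHA mortgage insurance premium = $150.07 × 12 = $1,800.84 per year
City property tax = $828.57 × 4 = $3,314.28 per year
Flood insurance = $2,180.40 per year
Total annual escrow = $1,800.84 + $3,314.28 + $2,180.40 = $7,295.52
Base monthly escrow = $7,295.52 ÷ 12 = $607.96
Reserve = 1 × $607.96 = $607.96

$607.96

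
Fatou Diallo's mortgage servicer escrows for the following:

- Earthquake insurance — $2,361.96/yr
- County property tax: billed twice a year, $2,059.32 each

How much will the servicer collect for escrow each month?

Earthquake insurance = $2,361.96 annually
County property tax = $2,059.32 × 2 = $4,118.64 annually
Total per year = $2,361.96 + $4,118.64 = $6,480.60
Base monthly escrow = $6,480.60 / 12 = $540.05

$540.05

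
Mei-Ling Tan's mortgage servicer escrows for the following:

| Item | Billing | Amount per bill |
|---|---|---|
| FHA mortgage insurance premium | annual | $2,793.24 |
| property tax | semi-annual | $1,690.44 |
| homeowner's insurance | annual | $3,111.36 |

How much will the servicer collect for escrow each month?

FHA mortgage insurance premium: $2,793.24 annually
Property tax: $1,690.44 × 2 = $3,380.88 annually
Homeowner's insurance: $3,111.36 annually
Combined annual = $2,793.24 + $3,380.88 + $3,111.36 = $9,285.48
Base monthly escrow = $9,285.48 / 12 = $773.79

$773.79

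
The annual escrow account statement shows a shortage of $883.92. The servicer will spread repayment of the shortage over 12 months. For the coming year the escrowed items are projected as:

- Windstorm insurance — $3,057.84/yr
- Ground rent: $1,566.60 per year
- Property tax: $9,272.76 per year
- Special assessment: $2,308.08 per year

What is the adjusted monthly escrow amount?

Windstorm insurance — $3,057.84 per year
Ground rent — $1,566.60 per year
Property tax — $9,272.76 per year
Special assessment — $2,308.08 per year
Combined annual = $16,205.28
Base monthly escrow = $16,205.28 / 12 = $1,350.44
Shortage per month = $883.92 ÷ 12 = $73.66
Adjusted monthly = $1,350.44 + $73.66 = $1,424.10

$1,424.10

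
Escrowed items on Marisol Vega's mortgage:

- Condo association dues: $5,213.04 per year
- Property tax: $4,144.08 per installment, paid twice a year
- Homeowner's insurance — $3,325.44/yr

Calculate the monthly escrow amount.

Condo association dues: $5,213.04
Property tax: $4,144.08 × 2 = $8,288.16
Homeowner's insurance: $3,325.44
Yearly total = $16,826.64
Monthly escrow = $16,826.64 / 12 = $1,402.22

$1,402.22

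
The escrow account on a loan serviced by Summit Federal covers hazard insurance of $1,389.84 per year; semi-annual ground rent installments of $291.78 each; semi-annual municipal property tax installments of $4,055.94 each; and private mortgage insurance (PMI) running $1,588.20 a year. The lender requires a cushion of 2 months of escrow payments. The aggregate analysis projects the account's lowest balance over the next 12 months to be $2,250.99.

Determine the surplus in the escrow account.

$305.41

Hazard insurance = $1,389.84 per year
Ground rent = $291.78 × 2 = $583.56 per year
Municipal property tax = $4,055.94 × 2 = $8,111.88 per year
Private mortgage insurance (PMI) = $1,588.20 per year
Total annual escrow = $1,389.84 + $583.56 + $8,111.88 + $1,588.20 = $11,673.48
Per month = $11,673.48 / 12 = $972.79
Required cushion = 2 × $972.79 = $1,945.58
Surplus = $2,250.99 − $1,945.58 = $305.41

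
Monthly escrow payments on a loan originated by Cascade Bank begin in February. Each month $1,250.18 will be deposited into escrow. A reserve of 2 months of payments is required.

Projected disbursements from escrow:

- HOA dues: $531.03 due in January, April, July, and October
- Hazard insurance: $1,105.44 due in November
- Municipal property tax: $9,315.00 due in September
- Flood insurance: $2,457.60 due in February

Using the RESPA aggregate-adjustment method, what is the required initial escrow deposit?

$5,333.58

Cushion = 2 × $1,250.18 = $2,500.36
Trial balance (start $0, +$1,250.18 each month, − disbursements):
  Feb: +$1,250.18 − $2,457.60 → -$1,207.42
  Mar: +$1,250.18 → $42.76
  Apr: +$1,250.18 − $531.03 → $761.91
  May: +$1,250.18 → $2,012.09
  Jun: +$1,250.18 → $3,262.27
  Jul: +$1,250.18 − $531.03 → $3,981.42
  Aug: +$1,250.18 → $5,231.60
  Sep: +$1,250.18 − $9,315.00 → -$2,833.22
  Oct: +$1,250.18 − $531.03 → -$2,114.07
  Nov: +$1,250.18 − $1,105.44 → -$1,969.33
  Dec: +$1,250.18 → -$719.15
  Jan: +$1,250.18 − $531.03 → $0.00
Lowest trial balance = -$2,833.22 (Sep)
Initial deposit = cushion − low point = $2,500.36 − (-$2,833.22) = $5,333.58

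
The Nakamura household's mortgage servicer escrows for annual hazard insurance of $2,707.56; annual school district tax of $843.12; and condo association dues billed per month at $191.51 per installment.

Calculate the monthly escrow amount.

$487.40

Hazard insurance — $2,707.56/yr
School district tax — $843.12/yr
Condo association dues — $191.51 × 12 = $2,298.12/yr
Total per year = $2,707.56 + $843.12 + $2,298.12 = $5,848.80
Per month = $5,848.80 ÷ 12 = $487.40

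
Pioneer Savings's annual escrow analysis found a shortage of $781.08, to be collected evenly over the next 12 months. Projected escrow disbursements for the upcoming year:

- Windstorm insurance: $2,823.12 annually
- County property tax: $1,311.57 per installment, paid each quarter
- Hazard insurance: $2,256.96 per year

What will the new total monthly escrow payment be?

Windstorm insurance = $2,823.12/yr
County property tax = $1,311.57 × 4 = $5,246.28/yr
Hazard insurance = $2,256.96/yr
Annual escrow total = $10,326.36
Per month = $10,326.36 ÷ 12 = $860.53
Shortage per month = $781.08 ÷ 12 = $65.09
New monthly escrow = $860.53 + $65.09 = $925.62

$925.62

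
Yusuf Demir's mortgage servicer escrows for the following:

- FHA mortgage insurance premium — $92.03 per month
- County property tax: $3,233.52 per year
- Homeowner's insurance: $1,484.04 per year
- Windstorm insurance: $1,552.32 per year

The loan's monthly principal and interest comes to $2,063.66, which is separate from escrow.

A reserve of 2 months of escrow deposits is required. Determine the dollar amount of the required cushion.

$1,229.04

FHA mortgage insurance premium — $92.03 × 12 = $1,104.36/yr
County property tax — $3,233.52/yr
Homeowner's insurance — $1,484.04/yr
Windstorm insurance — $1,552.32/yr
Annual escrow total = $7,374.24
Monthly escrow = $7,374.24 / 12 = $614.52
Required cushion = 2 × $614.52 = $1,229.04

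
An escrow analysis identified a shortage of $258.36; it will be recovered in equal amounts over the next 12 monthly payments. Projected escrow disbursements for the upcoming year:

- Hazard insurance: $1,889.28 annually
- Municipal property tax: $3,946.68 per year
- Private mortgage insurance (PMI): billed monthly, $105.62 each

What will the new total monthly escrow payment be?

Hazard insurance — $1,889.28
Municipal property tax — $3,946.68
Private mortgage insurance (PMI) — $105.62 × 12 = $1,267.44
Total annual escrow = $1,889.28 + $3,946.68 + $1,267.44 = $7,103.40
Per month = $7,103.40 ÷ 12 = $591.95
Shortage per month = $258.36 / 12 = $21.53
New monthly escrow = $591.95 + $21.53 = $613.48

$613.48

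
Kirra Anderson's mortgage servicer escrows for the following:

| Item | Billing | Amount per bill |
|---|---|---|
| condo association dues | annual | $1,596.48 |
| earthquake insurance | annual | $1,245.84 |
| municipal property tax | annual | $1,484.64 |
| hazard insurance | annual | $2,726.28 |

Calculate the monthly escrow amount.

$587.77

Condo association dues — $1,596.48 per year
Earthquake insurance — $1,245.84 per year
Municipal property tax — $1,484.64 per year
Hazard insurance — $2,726.28 per year
Annual escrow total = $1,596.48 + $1,245.84 + $1,484.64 + $2,726.28 = $7,053.24
Monthly escrow = $7,053.24 ÷ 12 = $587.77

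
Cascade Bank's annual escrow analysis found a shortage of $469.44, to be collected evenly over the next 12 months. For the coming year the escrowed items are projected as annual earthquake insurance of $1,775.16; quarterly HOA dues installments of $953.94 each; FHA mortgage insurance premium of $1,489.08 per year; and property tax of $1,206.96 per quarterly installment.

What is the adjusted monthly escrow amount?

$1,031.44

Earthquake insurance — $1,775.16
HOA dues — $953.94 × 4 = $3,815.76
FHA mortgage insurance premium — $1,489.08
Property tax — $1,206.96 × 4 = $4,827.84
Total per year = $11,907.84
Monthly = $11,907.84 ÷ 12 = $992.32
Monthly shortage recovery: $469.44 / 12 = $39.12
New monthly escrow = $992.32 + $39.12 = $1,031.44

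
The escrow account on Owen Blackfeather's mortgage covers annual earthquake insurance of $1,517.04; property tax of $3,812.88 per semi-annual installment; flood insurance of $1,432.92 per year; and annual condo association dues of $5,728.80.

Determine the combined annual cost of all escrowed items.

$16,304.52

Earthquake insurance: $1,517.04 per year
Property tax: $3,812.88 × 2 = $7,625.76 per year
Flood insurance: $1,432.92 per year
Condo association dues: $5,728.80 per year
Combined annual = $16,304.52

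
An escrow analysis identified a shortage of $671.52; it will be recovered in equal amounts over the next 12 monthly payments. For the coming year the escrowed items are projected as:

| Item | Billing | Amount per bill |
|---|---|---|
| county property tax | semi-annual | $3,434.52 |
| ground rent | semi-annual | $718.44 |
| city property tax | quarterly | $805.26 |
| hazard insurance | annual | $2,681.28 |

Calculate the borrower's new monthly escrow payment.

$1,239.98

County property tax: $3,434.52 × 2 = $6,869.04 annually
Ground rent: $718.44 × 2 = $1,436.88 annually
City property tax: $805.26 × 4 = $3,221.04 annually
Hazard insurance: $2,681.28 annually
Annual escrow total = $6,869.04 + $1,436.88 + $3,221.04 + $2,681.28 = $14,208.24
Base monthly escrow = $14,208.24 / 12 = $1,184.02
Shortage per month = $671.52 / 12 = $55.96
Adjusted monthly = $1,184.02 + $55.96 = $1,239.98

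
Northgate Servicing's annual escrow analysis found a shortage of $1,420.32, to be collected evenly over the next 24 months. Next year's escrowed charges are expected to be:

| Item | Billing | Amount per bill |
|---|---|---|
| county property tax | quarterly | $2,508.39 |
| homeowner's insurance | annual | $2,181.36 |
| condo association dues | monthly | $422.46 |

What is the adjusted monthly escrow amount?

$1,499.55

County property tax: $2,508.39 × 4 = $10,033.56/yr
Homeowner's insurance: $2,181.36/yr
Condo association dues: $422.46 × 12 = $5,069.52/yr
Total per year = $17,284.44
Per month = $17,284.44 / 12 = $1,440.37
Monthly shortage recovery: $1,420.32 ÷ 24 = $59.18
Adjusted monthly = $1,440.37 + $59.18 = $1,499.55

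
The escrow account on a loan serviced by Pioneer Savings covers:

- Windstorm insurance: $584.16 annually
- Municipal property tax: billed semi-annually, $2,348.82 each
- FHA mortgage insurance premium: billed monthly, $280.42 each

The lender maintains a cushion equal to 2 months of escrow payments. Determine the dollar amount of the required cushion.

$1,441.14

Windstorm insurance: $584.16/yr
Municipal property tax: $2,348.82 × 2 = $4,697.64/yr
FHA mortgage insurance premium: $280.42 × 12 = $3,365.04/yr
Annual escrow total = $8,646.84
Monthly = $8,646.84 ÷ 12 = $720.57
Reserve = 2 × $720.57 = $1,441.14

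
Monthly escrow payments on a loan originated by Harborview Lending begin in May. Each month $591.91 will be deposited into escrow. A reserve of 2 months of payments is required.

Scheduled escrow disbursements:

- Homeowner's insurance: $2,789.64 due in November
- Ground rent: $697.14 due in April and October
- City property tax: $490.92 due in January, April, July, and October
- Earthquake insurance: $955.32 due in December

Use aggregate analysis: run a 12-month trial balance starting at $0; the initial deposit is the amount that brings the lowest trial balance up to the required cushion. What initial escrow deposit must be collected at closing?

Cushion = 2 × $591.91 = $1,183.82
Trial balance (start $0, +$591.91 each month, − disbursements):
  May: +$591.91 → $591.91
  Jun: +$591.91 → $1,183.82
  Jul: +$591.91 − $490.92 → $1,284.81
  Aug: +$591.91 → $1,876.72
  Sep: +$591.91 → $2,468.63
  Oct: +$591.91 − $1,188.06 → $1,872.48
  Nov: +$591.91 − $2,789.64 → -$325.25
  Dec: +$591.91 − $955.32 → -$688.66
  Jan: +$591.91 − $490.92 → -$587.67
  Feb: +$591.91 → $4.24
  Mar: +$591.91 → $596.15
  Apr: +$591.91 − $1,188.06 → $0.00
Lowest trial balance = -$688.66 (Dec)
Initial deposit = cushion − low point = $1,183.82 − (-$688.66) = $1,872.48

$1,872.48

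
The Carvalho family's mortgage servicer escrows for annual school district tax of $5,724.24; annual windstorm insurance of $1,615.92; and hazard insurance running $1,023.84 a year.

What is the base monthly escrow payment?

School district tax — $5,724.24
Windstorm insurance — $1,615.92
Hazard insurance — $1,023.84
Combined annual = $5,724.24 + $1,615.92 + $1,023.84 = $8,364.00
Monthly = $8,364.00 ÷ 12 = $697.00

$697.00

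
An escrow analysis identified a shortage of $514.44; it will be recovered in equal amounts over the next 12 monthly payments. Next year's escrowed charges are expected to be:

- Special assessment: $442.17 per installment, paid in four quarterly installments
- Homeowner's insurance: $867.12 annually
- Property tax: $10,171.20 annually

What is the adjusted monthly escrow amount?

$1,110.12

Special assessment: $442.17 × 4 = $1,768.68
Homeowner's insurance: $867.12
Property tax: $10,171.20
Total annual escrow = $12,807.00
Base monthly escrow = $12,807.00 / 12 = $1,067.25
Shortage per month = $514.44 / 12 = $42.87
New monthly escrow = $1,067.25 + $42.87 = $1,110.12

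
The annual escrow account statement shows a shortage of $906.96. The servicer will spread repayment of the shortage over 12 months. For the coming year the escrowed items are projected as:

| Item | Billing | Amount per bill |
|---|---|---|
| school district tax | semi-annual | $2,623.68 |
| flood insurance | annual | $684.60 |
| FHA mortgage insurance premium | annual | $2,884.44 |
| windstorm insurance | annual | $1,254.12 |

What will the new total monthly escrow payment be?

$914.79

School district tax = $2,623.68 × 2 = $5,247.36
Flood insurance = $684.60
FHA mortgage insurance premium = $2,884.44
Windstorm insurance = $1,254.12
Combined annual = $5,247.36 + $684.60 + $2,884.44 + $1,254.12 = $10,070.52
Monthly = $10,070.52 / 12 = $839.21
Shortage spread = $906.96 ÷ 12 = $75.58/mo
Adjusted monthly = $839.21 + $75.58 = $914.79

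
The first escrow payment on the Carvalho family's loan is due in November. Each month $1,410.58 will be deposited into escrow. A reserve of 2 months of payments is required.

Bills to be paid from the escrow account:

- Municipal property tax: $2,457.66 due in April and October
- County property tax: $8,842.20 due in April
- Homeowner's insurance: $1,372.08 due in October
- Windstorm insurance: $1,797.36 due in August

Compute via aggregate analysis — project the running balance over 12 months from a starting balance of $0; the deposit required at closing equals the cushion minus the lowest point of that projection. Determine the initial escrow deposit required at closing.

Cushion = 2 × $1,410.58 = $2,821.16
Trial balance (start $0, +$1,410.58 each month, − disbursements):
  Nov: +$1,410.58 → $1,410.58
  Dec: +$1,410.58 → $2,821.16
  Jan: +$1,410.58 → $4,231.74
  Feb: +$1,410.58 → $5,642.32
  Mar: +$1,410.58 → $7,052.90
  Apr: +$1,410.58 − $11,299.86 → -$2,836.38
  May: +$1,410.58 → -$1,425.80
  Jun: +$1,410.58 → -$15.22
  Jul: +$1,410.58 → $1,395.36
  Aug: +$1,410.58 − $1,797.36 → $1,008.58
  Sep: +$1,410.58 → $2,419.16
  Oct: +$1,410.58 − $3,829.74 → $0.00
Lowest trial balance = -$2,836.38 (Apr)
Initial deposit = cushion − low point = $2,821.16 − (-$2,836.38) = $5,657.54

$5,657.54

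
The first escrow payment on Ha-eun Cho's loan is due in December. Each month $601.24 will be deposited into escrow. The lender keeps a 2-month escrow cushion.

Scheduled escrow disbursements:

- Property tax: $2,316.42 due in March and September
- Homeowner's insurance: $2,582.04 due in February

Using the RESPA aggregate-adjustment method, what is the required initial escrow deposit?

Cushion = 2 × $601.24 = $1,202.48
Trial balance (start $0, +$601.24 each month, − disbursements):
  Dec: +$601.24 → $601.24
  Jan: +$601.24 → $1,202.48
  Feb: +$601.24 − $2,582.04 → -$778.32
  Mar: +$601.24 − $2,316.42 → -$2,493.50
  Apr: +$601.24 → -$1,892.26
  May: +$601.24 → -$1,291.02
  Jun: +$601.24 → -$689.78
  Jul: +$601.24 → -$88.54
  Aug: +$601.24 → $512.70
  Sep: +$601.24 − $2,316.42 → -$1,202.48
  Oct: +$601.24 → -$601.24
  Nov: +$601.24 → $0.00
Lowest trial balance = -$2,493.50 (Mar)
Initial deposit = cushion − low point = $1,202.48 − (-$2,493.50) = $3,695.98

$3,695.98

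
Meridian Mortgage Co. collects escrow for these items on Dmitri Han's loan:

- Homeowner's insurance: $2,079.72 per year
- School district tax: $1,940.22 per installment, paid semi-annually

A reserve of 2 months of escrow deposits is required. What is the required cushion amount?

$993.36

Homeowner's insurance: $2,079.72/yr
School district tax: $1,940.22 × 2 = $3,880.44/yr
Annual escrow total = $5,960.16
Monthly escrow = $5,960.16 / 12 = $496.68
Required cushion = 2 × $496.68 = $993.36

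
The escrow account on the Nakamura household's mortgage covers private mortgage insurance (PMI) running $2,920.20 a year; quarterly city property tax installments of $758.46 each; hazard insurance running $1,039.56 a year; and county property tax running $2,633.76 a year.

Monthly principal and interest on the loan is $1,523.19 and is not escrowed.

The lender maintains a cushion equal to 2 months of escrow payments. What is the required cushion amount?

Private mortgage insurance (PMI) = $2,920.20
City property tax = $758.46 × 4 = $3,033.84
Hazard insurance = $1,039.56
County property tax = $2,633.76
Combined annual = $2,920.20 + $3,033.84 + $1,039.56 + $2,633.76 = $9,627.36
Monthly escrow = $9,627.36 ÷ 12 = $802.28
Reserve = 2 × $802.28 = $1,604.56

$1,604.56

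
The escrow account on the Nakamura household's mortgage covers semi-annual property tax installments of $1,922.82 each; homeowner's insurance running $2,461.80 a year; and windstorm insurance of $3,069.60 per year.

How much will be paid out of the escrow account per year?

$9,377.04

Property tax = $1,922.82 × 2 = $3,845.64/yr
Homeowner's insurance = $2,461.80/yr
Windstorm insurance = $3,069.60/yr
Annual escrow total = $3,845.64 + $2,461.80 + $3,069.60 = $9,377.04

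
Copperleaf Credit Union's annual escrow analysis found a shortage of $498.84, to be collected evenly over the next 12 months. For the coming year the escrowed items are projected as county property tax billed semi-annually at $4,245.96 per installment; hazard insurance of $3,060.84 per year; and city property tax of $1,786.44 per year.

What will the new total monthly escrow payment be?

$1,153.17

County property tax — $4,245.96 × 2 = $8,491.92
Hazard insurance — $3,060.84
City property tax — $1,786.44
Total per year = $8,491.92 + $3,060.84 + $1,786.44 = $13,339.20
Monthly escrow = $13,339.20 / 12 = $1,111.60
Shortage spread = $498.84 / 12 = $41.57/mo
New monthly escrow = $1,111.60 + $41.57 = $1,153.17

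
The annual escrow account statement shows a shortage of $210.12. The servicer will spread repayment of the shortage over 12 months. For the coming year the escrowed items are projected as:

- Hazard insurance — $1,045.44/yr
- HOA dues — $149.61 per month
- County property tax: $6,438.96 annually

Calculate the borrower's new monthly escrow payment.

Hazard insurance = $1,045.44
HOA dues = $149.61 × 12 = $1,795.32
County property tax = $6,438.96
Yearly total = $1,045.44 + $1,795.32 + $6,438.96 = $9,279.72
Monthly = $9,279.72 ÷ 12 = $773.31
Shortage spread = $210.12 ÷ 12 = $17.51/mo
New monthly escrow = $773.31 + $17.51 = $790.82

$790.82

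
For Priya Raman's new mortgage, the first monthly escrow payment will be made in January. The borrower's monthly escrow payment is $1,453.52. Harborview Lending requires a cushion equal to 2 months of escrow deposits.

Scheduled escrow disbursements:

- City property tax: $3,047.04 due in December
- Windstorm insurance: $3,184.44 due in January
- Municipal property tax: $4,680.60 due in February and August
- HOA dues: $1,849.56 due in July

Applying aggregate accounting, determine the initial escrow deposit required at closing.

Cushion = 2 × $1,453.52 = $2,907.04
Trial balance (start $0, +$1,453.52 each month, − disbursements):
  Jan: +$1,453.52 − $3,184.44 → -$1,730.92
  Feb: +$1,453.52 − $4,680.60 → -$4,958.00
  Mar: +$1,453.52 → -$3,504.48
  Apr: +$1,453.52 → -$2,050.96
  May: +$1,453.52 → -$597.44
  Jun: +$1,453.52 → $856.08
  Jul: +$1,453.52 − $1,849.56 → $460.04
  Aug: +$1,453.52 − $4,680.60 → -$2,767.04
  Sep: +$1,453.52 → -$1,313.52
  Oct: +$1,453.52 → $140.00
  Nov: +$1,453.52 → $1,593.52
  Dec: +$1,453.52 − $3,047.04 → $0.00
Lowest trial balance = -$4,958.00 (Feb)
Initial deposit = cushion − low point = $2,907.04 − (-$4,958.00) = $7,865.04

$7,865.04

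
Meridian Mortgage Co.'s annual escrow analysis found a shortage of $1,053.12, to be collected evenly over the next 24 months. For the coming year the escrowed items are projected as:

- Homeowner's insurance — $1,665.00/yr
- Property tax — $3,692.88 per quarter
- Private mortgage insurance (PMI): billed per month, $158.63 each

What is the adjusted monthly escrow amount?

Homeowner's insurance = $1,665.00/yr
Property tax = $3,692.88 × 4 = $14,771.52/yr
Private mortgage insurance (PMI) = $158.63 × 12 = $1,903.56/yr
Total annual escrow = $18,340.08
Per month = $18,340.08 / 12 = $1,528.34
Monthly shortage recovery: $1,053.12 ÷ 24 = $43.88
New monthly escrow = $1,528.34 + $43.88 = $1,572.22

$1,572.22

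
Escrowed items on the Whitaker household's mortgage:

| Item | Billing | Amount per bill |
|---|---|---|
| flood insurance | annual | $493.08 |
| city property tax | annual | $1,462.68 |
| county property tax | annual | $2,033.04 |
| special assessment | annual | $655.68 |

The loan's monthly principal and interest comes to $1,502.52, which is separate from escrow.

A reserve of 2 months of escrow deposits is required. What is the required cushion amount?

$774.08

Flood insurance = $493.08
City property tax = $1,462.68
County property tax = $2,033.04
Special assessment = $655.68
Total per year = $4,644.48
Monthly escrow = $4,644.48 / 12 = $387.04
Required cushion = 2 × $387.04 = $774.08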